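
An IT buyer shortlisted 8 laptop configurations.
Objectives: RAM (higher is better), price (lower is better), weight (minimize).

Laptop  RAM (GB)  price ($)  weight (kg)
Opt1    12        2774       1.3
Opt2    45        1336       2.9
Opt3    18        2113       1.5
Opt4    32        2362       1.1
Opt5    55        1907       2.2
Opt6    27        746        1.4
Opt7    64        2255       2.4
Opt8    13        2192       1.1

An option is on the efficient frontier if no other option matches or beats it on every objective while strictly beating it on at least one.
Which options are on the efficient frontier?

Opt1: dominated by Opt4 (RAM 32≥12, price 2362≤2774, weight 1.1≤1.3).
Opt2: not dominated.
Opt3: dominated by Opt6 (RAM 27≥18, price 746≤2113, weight 1.4≤1.5).
Opt4: not dominated.
Opt5: not dominated.
Opt6: not dominated (best price).
Opt7: not dominated (best RAM).
Opt8: not dominated.

Opt2, Opt4, Opt5, Opt6, Opt7, Opt8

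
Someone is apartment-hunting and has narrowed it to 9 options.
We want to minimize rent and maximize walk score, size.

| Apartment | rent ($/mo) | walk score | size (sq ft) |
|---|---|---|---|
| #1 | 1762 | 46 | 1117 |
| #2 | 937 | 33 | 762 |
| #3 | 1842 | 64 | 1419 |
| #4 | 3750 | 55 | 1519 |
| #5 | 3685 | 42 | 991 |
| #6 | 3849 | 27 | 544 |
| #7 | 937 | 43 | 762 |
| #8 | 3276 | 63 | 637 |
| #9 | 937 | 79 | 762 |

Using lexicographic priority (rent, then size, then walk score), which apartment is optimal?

#9

First minimize rent: best is 937, kept {#2, #7, #9}.
Then maximize size: best is 762, kept {#2, #7, #9}.
Then maximize walk score: best is 79, kept {#9}.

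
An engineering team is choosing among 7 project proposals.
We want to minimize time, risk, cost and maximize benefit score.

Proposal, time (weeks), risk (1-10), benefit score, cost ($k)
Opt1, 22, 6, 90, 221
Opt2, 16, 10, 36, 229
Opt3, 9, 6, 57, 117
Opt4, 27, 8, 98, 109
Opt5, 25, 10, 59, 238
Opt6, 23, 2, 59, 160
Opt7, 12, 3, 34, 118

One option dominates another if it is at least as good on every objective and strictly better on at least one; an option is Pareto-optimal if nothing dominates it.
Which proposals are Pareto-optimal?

Opt1: not dominated.
Opt2: dominated by Opt3 (time 9≤16, risk 6≤10, benefit score 57≥36, cost 117≤229).
Opt3: not dominated (best time).
Opt4: not dominated (best benefit score).
Opt5: dominated by Opt1 (time 22≤25, risk 6≤10, benefit score 90≥59, cost 221≤238).
Opt6: not dominated (best risk).
Opt7: not dominated.

Opt1, Opt3, Opt4, Opt6, Opt7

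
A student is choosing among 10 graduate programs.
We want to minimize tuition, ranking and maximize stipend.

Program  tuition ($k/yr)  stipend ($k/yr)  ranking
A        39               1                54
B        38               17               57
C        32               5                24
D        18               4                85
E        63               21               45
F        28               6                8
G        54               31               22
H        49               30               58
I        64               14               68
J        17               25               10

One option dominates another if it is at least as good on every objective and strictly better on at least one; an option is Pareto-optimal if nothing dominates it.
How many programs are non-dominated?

A: dominated by C (tuition 32≤39, stipend 5≥1, ranking 24≤54).
B: dominated by J (tuition 17≤38, stipend 25≥17, ranking 10≤57).
C: dominated by F (tuition 28≤32, stipend 6≥5, ranking 8≤24).
D: dominated by J (tuition 17≤18, stipend 25≥4, ranking 10≤85).
E: dominated by G (tuition 54≤63, stipend 31≥21, ranking 22≤45).
F: not dominated (best ranking).
G: not dominated (best stipend).
H: not dominated.
I: dominated by B (tuition 38≤64, stipend 17≥14, ranking 57≤68).
J: not dominated (best tuition).
Pareto-optimal: F, G, H, J → 4.

4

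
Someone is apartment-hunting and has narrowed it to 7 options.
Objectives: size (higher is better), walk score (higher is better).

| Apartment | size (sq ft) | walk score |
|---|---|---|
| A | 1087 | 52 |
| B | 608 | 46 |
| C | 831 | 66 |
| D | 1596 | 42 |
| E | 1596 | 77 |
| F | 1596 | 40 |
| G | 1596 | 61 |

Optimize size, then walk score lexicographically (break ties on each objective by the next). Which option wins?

E

First maximize size: best is 1596, kept {D, E, F, G}.
Then maximize walk score: best is 77, kept {E}.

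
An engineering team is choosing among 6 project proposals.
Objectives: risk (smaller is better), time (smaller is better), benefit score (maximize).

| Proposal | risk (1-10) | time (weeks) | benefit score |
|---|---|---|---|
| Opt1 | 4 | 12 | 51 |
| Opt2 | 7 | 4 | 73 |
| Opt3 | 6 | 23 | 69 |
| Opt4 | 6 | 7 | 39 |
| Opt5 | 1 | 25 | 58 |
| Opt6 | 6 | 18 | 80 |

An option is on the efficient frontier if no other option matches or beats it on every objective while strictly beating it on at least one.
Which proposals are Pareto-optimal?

Opt1: not dominated.
Opt2: not dominated (best time).
Opt3: dominated by Opt6 (risk 6≤6, time 18≤23, benefit score 80≥69).
Opt4: not dominated.
Opt5: not dominated (best risk).
Opt6: not dominated (best benefit score).

Opt1, Opt2, Opt4, Opt5, Opt6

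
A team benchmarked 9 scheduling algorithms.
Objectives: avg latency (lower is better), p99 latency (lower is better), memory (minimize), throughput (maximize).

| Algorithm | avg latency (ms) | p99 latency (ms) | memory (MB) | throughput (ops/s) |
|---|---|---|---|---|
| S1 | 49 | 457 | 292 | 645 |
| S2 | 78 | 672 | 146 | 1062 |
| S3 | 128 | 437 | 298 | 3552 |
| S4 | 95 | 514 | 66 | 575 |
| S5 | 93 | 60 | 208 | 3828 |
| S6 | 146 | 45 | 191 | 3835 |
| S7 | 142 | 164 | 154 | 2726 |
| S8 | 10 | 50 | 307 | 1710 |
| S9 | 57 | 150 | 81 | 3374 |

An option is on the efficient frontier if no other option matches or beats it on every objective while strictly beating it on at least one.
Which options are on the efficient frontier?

S1, S4, S5, S6, S8, S9

S1: not dominated.
S2: dominated by S9 (avg latency 57≤78, p99 latency 150≤672, memory 81≤146, throughput 3374≥1062).
S3: dominated by S5 (avg latency 93≤128, p99 latency 60≤437, memory 208≤298, throughput 3828≥3552).
S4: not dominated (best memory).
S5: not dominated.
S6: not dominated (best p99 latency).
S7: dominated by S9 (avg latency 57≤142, p99 latency 150≤164, memory 81≤154, throughput 3374≥2726).
S8: not dominated (best avg latency).
S9: not dominated.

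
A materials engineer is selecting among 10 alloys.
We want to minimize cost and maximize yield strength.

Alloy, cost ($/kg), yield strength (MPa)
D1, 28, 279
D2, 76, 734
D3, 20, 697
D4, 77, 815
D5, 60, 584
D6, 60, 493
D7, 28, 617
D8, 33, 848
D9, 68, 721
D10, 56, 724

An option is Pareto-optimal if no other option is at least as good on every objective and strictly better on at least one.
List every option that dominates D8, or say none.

D1: worse on yield strength (279 vs 848).
D2: worse on cost (76 vs 33).
D3: worse on yield strength (697 vs 848).
D4: worse on cost (77 vs 33).
D5: worse on cost (60 vs 33).
D6: worse on cost (60 vs 33).
D7: worse on yield strength (617 vs 848).
D9: worse on cost (68 vs 33).
D10: worse on cost (56 vs 33).
No option dominates D8.

none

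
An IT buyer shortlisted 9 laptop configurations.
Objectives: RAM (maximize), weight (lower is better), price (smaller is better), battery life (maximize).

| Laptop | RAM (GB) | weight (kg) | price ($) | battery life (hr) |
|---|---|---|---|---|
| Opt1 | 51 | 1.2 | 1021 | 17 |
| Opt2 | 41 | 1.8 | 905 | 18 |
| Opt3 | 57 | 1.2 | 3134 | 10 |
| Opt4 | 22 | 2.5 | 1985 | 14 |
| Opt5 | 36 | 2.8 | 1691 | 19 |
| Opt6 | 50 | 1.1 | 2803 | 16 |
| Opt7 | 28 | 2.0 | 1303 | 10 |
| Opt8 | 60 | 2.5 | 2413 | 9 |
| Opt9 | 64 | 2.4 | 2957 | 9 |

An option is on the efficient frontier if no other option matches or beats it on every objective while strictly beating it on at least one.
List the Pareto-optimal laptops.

Opt1: not dominated.
Opt2: not dominated (best price).
Opt3: not dominated.
Opt4: dominated by Opt1 (RAM 51≥22, weight 1.2≤2.5, price 1021≤1985, battery life 17≥14).
Opt5: not dominated (best battery life).
Opt6: not dominated (best weight).
Opt7: dominated by Opt1 (RAM 51≥28, weight 1.2≤2.0, price 1021≤1303, battery life 17≥10).
Opt8: not dominated.
Opt9: not dominated (best RAM).

Opt1, Opt2, Opt3, Opt5, Opt6, Opt8, Opt9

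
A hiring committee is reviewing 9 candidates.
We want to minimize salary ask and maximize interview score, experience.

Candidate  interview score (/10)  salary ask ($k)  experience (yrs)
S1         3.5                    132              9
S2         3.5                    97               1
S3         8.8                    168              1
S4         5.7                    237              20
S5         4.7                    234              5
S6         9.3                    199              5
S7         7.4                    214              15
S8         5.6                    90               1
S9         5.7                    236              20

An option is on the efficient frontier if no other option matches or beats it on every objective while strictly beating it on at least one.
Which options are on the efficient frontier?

S1, S3, S6, S7, S8, S9

S1: not dominated.
S2: dominated by S8 (interview score 5.6≥3.5, salary ask 90≤97, experience 1≥1).
S3: not dominated.
S4: dominated by S9 (interview score 5.7≥5.7, salary ask 236≤237, experience 20≥20).
S5: dominated by S6 (interview score 9.3≥4.7, salary ask 199≤234, experience 5≥5).
S6: not dominated (best interview score).
S7: not dominated.
S8: not dominated (best salary ask).
S9: not dominated.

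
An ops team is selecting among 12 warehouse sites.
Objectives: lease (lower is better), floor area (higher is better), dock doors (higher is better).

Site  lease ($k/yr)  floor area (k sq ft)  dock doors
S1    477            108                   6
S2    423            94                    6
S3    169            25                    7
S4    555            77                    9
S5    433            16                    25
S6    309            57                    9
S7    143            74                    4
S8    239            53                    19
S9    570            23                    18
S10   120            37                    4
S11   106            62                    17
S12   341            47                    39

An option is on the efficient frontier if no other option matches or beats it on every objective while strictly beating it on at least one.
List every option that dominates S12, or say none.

none

S1: worse on lease (477 vs 341).
S2: worse on lease (423 vs 341).
S3: worse on floor area (25 vs 47).
S4: worse on lease (555 vs 341).
S5: worse on lease (433 vs 341).
S6: worse on dock doors (9 vs 39).
S7: worse on dock doors (4 vs 39).
S8: worse on dock doors (19 vs 39).
S9: worse on lease (570 vs 341).
S10: worse on floor area (37 vs 47).
S11: worse on dock doors (17 vs 39).
No option dominates S12.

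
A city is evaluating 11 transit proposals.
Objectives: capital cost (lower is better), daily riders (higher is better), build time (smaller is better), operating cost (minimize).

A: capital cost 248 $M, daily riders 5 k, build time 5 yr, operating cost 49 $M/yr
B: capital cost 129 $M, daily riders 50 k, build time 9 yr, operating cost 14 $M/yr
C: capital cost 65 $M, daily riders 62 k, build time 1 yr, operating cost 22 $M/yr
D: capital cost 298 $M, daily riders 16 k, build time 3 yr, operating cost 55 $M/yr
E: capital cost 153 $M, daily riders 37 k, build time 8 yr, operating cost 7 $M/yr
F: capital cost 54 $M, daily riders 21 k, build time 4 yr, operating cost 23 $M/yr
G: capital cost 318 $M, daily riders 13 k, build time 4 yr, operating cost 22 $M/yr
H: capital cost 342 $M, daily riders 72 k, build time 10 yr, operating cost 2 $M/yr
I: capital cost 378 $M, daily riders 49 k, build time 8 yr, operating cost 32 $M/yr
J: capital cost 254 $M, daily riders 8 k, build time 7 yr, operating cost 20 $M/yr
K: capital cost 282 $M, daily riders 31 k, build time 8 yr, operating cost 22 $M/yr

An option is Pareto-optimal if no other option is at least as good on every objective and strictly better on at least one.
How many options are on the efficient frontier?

A: dominated by C (capital cost 65≤248, daily riders 62≥5, build time 1≤5, operating cost 22≤49).
B: not dominated.
C: not dominated (best build time).
D: dominated by C (capital cost 65≤298, daily riders 62≥16, build time 1≤3, operating cost 22≤55).
E: not dominated.
F: not dominated (best capital cost).
G: dominated by C (capital cost 65≤318, daily riders 62≥13, build time 1≤4, operating cost 22≤22).
H: not dominated (best daily riders).
I: dominated by C (capital cost 65≤378, daily riders 62≥49, build time 1≤8, operating cost 22≤32).
J: not dominated.
K: dominated by C (capital cost 65≤282, daily riders 62≥31, build time 1≤8, operating cost 22≤22).
Pareto-optimal: B, C, E, F, H, J → 6.

6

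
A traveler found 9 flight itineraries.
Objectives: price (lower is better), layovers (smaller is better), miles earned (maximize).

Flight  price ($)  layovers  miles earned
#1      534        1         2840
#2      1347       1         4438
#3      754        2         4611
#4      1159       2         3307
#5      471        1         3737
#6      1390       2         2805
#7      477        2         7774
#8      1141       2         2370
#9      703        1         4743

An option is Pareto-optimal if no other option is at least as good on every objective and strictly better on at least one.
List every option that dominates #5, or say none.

none

#1: worse on price (534 vs 471).
#2: worse on price (1347 vs 471).
#3: worse on price (754 vs 471).
#4: worse on price (1159 vs 471).
#6: worse on price (1390 vs 471).
#7: worse on price (477 vs 471).
#8: worse on price (1141 vs 471).
#9: worse on price (703 vs 471).
No option dominates #5.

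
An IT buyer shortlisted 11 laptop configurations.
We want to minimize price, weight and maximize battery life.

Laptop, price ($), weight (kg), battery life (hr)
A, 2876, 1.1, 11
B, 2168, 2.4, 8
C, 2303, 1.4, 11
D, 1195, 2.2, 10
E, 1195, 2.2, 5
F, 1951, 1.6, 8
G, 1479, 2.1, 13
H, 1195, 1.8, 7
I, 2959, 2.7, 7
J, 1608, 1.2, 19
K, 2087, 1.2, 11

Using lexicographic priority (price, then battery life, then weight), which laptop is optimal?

D

First minimize price: best is 1195, kept {D, E, H}.
Then maximize battery life: best is 10, kept {D}.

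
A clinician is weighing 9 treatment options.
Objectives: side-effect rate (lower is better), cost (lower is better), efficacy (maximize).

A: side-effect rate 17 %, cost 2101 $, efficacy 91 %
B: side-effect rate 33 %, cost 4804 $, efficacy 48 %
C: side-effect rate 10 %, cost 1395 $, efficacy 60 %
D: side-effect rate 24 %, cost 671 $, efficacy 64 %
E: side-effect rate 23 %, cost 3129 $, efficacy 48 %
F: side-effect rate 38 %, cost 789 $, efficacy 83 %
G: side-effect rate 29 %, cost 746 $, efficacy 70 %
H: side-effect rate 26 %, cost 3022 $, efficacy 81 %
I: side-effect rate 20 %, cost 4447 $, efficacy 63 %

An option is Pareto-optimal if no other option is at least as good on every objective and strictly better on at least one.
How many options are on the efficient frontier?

5

A: not dominated (best efficacy).
B: dominated by A (side-effect rate 17≤33, cost 2101≤4804, efficacy 91≥48).
C: not dominated (best side-effect rate).
D: not dominated (best cost).
E: dominated by A (side-effect rate 17≤23, cost 2101≤3129, efficacy 91≥48).
F: not dominated.
G: not dominated.
H: dominated by A (side-effect rate 17≤26, cost 2101≤3022, efficacy 91≥81).
I: dominated by A (side-effect rate 17≤20, cost 2101≤4447, efficacy 91≥63).
Pareto-optimal: A, C, D, F, G → 5.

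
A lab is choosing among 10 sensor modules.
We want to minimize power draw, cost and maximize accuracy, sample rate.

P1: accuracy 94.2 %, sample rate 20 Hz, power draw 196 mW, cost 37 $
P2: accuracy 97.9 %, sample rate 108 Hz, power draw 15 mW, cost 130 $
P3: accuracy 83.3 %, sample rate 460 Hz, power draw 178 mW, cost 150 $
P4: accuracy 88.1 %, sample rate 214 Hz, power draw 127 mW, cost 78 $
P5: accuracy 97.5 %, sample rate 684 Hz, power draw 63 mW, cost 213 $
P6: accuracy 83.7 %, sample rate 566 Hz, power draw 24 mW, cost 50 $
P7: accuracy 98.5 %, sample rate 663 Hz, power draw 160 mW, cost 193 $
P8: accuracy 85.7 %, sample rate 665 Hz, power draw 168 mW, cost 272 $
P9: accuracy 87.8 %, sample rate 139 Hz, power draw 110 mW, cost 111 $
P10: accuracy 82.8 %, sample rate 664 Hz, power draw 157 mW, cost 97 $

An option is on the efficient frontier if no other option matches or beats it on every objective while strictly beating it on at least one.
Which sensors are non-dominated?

P1: not dominated (best cost).
P2: not dominated (best power draw).
P3: dominated by P6 (accuracy 83.7≥83.3, sample rate 566≥460, power draw 24≤178, cost 50≤150).
P4: not dominated.
P5: not dominated (best sample rate).
P6: not dominated.
P7: not dominated (best accuracy).
P8: dominated by P5 (accuracy 97.5≥85.7, sample rate 684≥665, power draw 63≤168, cost 213≤272).
P9: not dominated.
P10: not dominated.

P1, P2, P4, P5, P6, P7, P9, P10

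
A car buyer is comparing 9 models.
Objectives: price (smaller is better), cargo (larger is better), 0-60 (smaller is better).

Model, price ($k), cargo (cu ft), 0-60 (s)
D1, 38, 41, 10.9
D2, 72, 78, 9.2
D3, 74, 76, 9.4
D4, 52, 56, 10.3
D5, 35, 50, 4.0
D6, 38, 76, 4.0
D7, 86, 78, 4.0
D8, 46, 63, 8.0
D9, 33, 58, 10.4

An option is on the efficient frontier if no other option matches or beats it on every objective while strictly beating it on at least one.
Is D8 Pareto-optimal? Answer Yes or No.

D6 vs D8: price 38≤46, cargo 76≥63, 0-60 4.0≤8.0 — D6 is at least as good on every objective and strictly better on at least one, so D6 dominates D8.

No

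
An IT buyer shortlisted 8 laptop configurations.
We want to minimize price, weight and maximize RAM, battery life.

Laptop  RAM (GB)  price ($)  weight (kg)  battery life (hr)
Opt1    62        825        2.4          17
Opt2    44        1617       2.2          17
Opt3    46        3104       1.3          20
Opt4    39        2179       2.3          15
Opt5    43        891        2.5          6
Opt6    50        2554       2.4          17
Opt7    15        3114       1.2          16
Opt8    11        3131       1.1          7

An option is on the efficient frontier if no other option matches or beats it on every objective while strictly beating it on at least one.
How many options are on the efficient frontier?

5

Opt1: not dominated (best RAM).
Opt2: not dominated.
Opt3: not dominated (best battery life).
Opt4: dominated by Opt2 (RAM 44≥39, price 1617≤2179, weight 2.2≤2.3, battery life 17≥15).
Opt5: dominated by Opt1 (RAM 62≥43, price 825≤891, weight 2.4≤2.5, battery life 17≥6).
Opt6: dominated by Opt1 (RAM 62≥50, price 825≤2554, weight 2.4≤2.4, battery life 17≥17).
Opt7: not dominated.
Opt8: not dominated (best weight).
Pareto-optimal: Opt1, Opt2, Opt3, Opt7, Opt8 → 5.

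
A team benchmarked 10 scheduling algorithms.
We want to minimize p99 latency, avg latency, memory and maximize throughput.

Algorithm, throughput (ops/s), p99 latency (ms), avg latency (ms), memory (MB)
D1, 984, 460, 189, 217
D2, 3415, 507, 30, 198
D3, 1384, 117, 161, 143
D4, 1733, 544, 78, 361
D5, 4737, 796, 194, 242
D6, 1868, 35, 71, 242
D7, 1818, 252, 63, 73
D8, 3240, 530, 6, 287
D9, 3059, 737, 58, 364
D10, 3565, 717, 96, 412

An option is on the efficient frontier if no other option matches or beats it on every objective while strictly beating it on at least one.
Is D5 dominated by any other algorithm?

D1: worse on throughput (984 vs 4737).
D2: worse on throughput (3415 vs 4737).
D3: worse on throughput (1384 vs 4737).
D4: worse on throughput (1733 vs 4737).
D6: worse on throughput (1868 vs 4737).
D7: worse on throughput (1818 vs 4737).
D8: worse on throughput (3240 vs 4737).
D9: worse on throughput (3059 vs 4737).
D10: worse on throughput (3565 vs 4737).
No option is at least as good as D5 on every objective and strictly better on one.

No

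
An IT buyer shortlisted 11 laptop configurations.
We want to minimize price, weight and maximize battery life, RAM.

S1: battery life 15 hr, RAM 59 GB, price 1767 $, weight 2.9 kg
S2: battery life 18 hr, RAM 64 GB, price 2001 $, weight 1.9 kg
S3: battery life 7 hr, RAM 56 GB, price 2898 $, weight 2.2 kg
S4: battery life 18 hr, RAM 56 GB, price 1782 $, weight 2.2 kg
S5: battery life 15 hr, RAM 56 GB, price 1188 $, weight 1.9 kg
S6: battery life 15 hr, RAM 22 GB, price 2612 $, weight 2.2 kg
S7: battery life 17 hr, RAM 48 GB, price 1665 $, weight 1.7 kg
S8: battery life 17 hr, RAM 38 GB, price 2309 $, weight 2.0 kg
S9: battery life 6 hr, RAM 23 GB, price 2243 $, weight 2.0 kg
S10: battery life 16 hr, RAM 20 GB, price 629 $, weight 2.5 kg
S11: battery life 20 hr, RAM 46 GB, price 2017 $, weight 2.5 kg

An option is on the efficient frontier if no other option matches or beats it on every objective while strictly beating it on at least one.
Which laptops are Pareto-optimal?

S1: not dominated.
S2: not dominated (best RAM).
S3: dominated by S2 (battery life 18≥7, RAM 64≥56, price 2001≤2898, weight 1.9≤2.2).
S4: not dominated.
S5: not dominated.
S6: dominated by S2 (battery life 18≥15, RAM 64≥22, price 2001≤2612, weight 1.9≤2.2).
S7: not dominated (best weight).
S8: dominated by S2 (battery life 18≥17, RAM 64≥38, price 2001≤2309, weight 1.9≤2.0).
S9: dominated by S2 (battery life 18≥6, RAM 64≥23, price 2001≤2243, weight 1.9≤2.0).
S10: not dominated (best price).
S11: not dominated (best battery life).

S1, S2, S4, S5, S7, S10, S11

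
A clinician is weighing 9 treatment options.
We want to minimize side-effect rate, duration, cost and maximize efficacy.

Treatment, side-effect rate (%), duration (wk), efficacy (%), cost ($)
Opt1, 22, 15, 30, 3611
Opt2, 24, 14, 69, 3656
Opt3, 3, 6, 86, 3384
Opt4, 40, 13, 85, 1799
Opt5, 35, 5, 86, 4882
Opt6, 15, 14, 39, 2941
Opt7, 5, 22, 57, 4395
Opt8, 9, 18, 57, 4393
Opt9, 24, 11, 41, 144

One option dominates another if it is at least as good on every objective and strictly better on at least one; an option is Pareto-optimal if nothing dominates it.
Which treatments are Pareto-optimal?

Opt1: dominated by Opt3 (side-effect rate 3≤22, duration 6≤15, efficacy 86≥30, cost 3384≤3611).
Opt2: dominated by Opt3 (side-effect rate 3≤24, duration 6≤14, efficacy 86≥69, cost 3384≤3656).
Opt3: not dominated (best side-effect rate).
Opt4: not dominated.
Opt5: not dominated (best duration).
Opt6: not dominated.
Opt7: dominated by Opt3 (side-effect rate 3≤5, duration 6≤22, efficacy 86≥57, cost 3384≤4395).
Opt8: dominated by Opt3 (side-effect rate 3≤9, duration 6≤18, efficacy 86≥57, cost 3384≤4393).
Opt9: not dominated (best cost).

Opt3, Opt4, Opt5, Opt6, Opt9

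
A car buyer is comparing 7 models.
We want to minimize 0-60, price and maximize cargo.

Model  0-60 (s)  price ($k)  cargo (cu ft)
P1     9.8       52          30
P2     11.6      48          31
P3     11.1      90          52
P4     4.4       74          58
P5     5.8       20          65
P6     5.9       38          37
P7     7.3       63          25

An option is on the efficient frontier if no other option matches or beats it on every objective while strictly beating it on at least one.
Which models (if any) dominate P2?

P5, P6

P5: 0-60 5.8≤11.6, price 20≤48, cargo 65≥31 — dominates P2.
P6: 0-60 5.9≤11.6, price 38≤48, cargo 37≥31 — dominates P2.
Others (P1, P3, P4, P7) are each worse than P2 on at least one objective.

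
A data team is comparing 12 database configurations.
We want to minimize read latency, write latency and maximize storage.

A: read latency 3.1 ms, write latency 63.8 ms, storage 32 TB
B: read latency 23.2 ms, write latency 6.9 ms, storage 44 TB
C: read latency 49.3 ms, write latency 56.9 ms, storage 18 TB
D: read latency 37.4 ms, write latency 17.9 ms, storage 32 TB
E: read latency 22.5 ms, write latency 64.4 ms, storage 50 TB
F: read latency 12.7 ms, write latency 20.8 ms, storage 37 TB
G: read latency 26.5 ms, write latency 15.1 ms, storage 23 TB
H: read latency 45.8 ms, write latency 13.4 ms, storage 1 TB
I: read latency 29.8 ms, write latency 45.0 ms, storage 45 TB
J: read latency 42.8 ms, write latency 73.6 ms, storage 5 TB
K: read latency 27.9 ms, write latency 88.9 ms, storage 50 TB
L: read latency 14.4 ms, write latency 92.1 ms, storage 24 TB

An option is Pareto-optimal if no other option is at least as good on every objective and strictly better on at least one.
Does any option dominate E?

A: worse on storage (32 vs 50).
B: worse on read latency (23.2 vs 22.5).
C: worse on read latency (49.3 vs 22.5).
D: worse on read latency (37.4 vs 22.5).
F: worse on storage (37 vs 50).
G: worse on read latency (26.5 vs 22.5).
H: worse on read latency (45.8 vs 22.5).
I: worse on read latency (29.8 vs 22.5).
J: worse on read latency (42.8 vs 22.5).
K: worse on read latency (27.9 vs 22.5).
L: worse on write latency (92.1 vs 64.4).
No option is at least as good as E on every objective and strictly better on one.

No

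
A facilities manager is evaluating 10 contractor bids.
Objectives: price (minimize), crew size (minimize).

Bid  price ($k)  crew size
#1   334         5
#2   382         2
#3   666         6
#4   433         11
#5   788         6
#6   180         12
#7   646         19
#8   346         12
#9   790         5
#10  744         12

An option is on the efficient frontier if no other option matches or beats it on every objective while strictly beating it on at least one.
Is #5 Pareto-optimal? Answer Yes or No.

#1 vs #5: price 334≤788, crew size 5≤6 — #1 is at least as good on every objective and strictly better on at least one, so #1 dominates #5.

No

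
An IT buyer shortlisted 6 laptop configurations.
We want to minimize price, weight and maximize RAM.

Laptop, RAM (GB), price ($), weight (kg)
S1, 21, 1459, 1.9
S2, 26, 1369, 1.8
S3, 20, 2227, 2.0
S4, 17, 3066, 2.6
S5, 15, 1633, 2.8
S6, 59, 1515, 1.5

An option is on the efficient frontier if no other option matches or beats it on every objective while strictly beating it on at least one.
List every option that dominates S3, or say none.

S1: RAM 21≥20, price 1459≤2227, weight 1.9≤2.0 — dominates S3.
S2: RAM 26≥20, price 1369≤2227, weight 1.8≤2.0 — dominates S3.
S6: RAM 59≥20, price 1515≤2227, weight 1.5≤2.0 — dominates S3.
Others (S4, S5) are each worse than S3 on at least one objective.

S1, S2, S6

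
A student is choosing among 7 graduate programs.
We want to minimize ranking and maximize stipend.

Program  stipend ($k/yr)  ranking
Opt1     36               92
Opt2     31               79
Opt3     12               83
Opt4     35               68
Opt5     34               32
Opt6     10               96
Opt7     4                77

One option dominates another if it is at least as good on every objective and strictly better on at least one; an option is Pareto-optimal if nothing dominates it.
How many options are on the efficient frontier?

Opt1: not dominated (best stipend).
Opt2: dominated by Opt4 (stipend 35≥31, ranking 68≤79).
Opt3: dominated by Opt2 (stipend 31≥12, ranking 79≤83).
Opt4: not dominated.
Opt5: not dominated (best ranking).
Opt6: dominated by Opt1 (stipend 36≥10, ranking 92≤96).
Opt7: dominated by Opt4 (stipend 35≥4, ranking 68≤77).
Pareto-optimal: Opt1, Opt4, Opt5 → 3.

3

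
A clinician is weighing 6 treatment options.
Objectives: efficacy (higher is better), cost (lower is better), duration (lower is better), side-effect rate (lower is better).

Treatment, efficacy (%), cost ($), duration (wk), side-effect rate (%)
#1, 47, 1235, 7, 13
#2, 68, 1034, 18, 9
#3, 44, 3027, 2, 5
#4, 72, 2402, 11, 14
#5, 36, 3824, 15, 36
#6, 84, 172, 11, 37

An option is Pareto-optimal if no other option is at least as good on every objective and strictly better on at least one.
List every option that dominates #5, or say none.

#1, #3, #4

#1: efficacy 47≥36, cost 1235≤3824, duration 7≤15, side-effect rate 13≤36 — dominates #5.
#3: efficacy 44≥36, cost 3027≤3824, duration 2≤15, side-effect rate 5≤36 — dominates #5.
#4: efficacy 72≥36, cost 2402≤3824, duration 11≤15, side-effect rate 14≤36 — dominates #5.
Others (#2, #6) are each worse than #5 on at least one objective.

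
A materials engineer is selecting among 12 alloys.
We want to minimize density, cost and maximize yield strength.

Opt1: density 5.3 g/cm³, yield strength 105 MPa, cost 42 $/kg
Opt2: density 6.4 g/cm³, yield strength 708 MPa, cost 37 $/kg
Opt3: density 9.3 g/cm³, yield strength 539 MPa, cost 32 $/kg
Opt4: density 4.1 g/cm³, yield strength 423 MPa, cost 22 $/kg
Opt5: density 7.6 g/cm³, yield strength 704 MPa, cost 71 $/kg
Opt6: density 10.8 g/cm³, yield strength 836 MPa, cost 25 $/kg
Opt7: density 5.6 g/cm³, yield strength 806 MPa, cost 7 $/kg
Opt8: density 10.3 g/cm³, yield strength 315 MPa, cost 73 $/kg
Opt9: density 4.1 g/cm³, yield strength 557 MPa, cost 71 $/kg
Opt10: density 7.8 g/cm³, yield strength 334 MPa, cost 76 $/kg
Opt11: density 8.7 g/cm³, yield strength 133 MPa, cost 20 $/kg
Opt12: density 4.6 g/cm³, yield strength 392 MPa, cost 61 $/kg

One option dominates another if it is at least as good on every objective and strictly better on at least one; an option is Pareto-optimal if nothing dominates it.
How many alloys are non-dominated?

Opt1: dominated by Opt4 (density 4.1≤5.3, yield strength 423≥105, cost 22≤42).
Opt2: dominated by Opt7 (density 5.6≤6.4, yield strength 806≥708, cost 7≤37).
Opt3: dominated by Opt7 (density 5.6≤9.3, yield strength 806≥539, cost 7≤32).
Opt4: not dominated.
Opt5: dominated by Opt2 (density 6.4≤7.6, yield strength 708≥704, cost 37≤71).
Opt6: not dominated (best yield strength).
Opt7: not dominated (best cost).
Opt8: dominated by Opt2 (density 6.4≤10.3, yield strength 708≥315, cost 37≤73).
Opt9: not dominated.
Opt10: dominated by Opt2 (density 6.4≤7.8, yield strength 708≥334, cost 37≤76).
Opt11: dominated by Opt7 (density 5.6≤8.7, yield strength 806≥133, cost 7≤20).
Opt12: dominated by Opt4 (density 4.1≤4.6, yield strength 423≥392, cost 22≤61).
Pareto-optimal: Opt4, Opt6, Opt7, Opt9 → 4.

4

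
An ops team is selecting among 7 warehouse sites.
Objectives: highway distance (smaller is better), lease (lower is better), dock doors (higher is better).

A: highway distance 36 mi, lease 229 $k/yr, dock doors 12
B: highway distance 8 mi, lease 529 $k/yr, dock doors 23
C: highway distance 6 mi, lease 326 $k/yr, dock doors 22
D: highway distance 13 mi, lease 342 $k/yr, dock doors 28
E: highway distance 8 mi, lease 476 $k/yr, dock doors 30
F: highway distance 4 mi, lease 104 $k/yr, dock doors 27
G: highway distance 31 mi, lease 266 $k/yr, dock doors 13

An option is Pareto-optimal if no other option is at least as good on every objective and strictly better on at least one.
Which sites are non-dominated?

D, E, F

A: dominated by F (highway distance 4≤36, lease 104≤229, dock doors 27≥12).
B: dominated by E (highway distance 8≤8, lease 476≤529, dock doors 30≥23).
C: dominated by F (highway distance 4≤6, lease 104≤326, dock doors 27≥22).
D: not dominated.
E: not dominated (best dock doors).
F: not dominated (best highway distance).
G: dominated by F (highway distance 4≤31, lease 104≤266, dock doors 27≥13).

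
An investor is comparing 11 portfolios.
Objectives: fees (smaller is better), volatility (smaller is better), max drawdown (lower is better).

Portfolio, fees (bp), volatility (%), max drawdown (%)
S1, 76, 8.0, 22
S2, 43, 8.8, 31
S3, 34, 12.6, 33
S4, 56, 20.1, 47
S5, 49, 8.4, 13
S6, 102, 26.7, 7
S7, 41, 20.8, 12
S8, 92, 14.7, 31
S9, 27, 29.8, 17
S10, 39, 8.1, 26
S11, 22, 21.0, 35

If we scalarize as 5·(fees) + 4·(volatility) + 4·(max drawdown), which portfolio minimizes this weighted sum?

S1: 5·76 + 4·8.0 + 4·22 = 500.0
S2: 5·43 + 4·8.8 + 4·31 = 374.2
S3: 5·34 + 4·12.6 + 4·33 = 352.4
S4: 5·56 + 4·20.1 + 4·47 = 548.4
S5: 5·49 + 4·8.4 + 4·13 = 330.6
S6: 5·102 + 4·26.7 + 4·7 = 644.8
S7: 5·41 + 4·20.8 + 4·12 = 336.2
S8: 5·92 + 4·14.7 + 4·31 = 642.8
S9: 5·27 + 4·29.8 + 4·17 = 322.2
S10: 5·39 + 4·8.1 + 4·26 = 331.4
S11: 5·22 + 4·21.0 + 4·35 = 334.0
Lowest: S9 at 322.2.

S9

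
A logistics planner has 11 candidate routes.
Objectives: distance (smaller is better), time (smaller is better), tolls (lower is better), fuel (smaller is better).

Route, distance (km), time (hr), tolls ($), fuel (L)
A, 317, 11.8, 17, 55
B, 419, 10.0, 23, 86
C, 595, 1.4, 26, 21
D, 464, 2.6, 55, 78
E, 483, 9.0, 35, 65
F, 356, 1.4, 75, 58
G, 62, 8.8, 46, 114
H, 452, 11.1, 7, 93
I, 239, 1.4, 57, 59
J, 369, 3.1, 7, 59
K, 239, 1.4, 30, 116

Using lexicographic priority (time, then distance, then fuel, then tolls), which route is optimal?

First minimize time: best is 1.4, kept {C, F, I, K}.
Then minimize distance: best is 239, kept {I, K}.
Then minimize fuel: best is 59, kept {I}.

I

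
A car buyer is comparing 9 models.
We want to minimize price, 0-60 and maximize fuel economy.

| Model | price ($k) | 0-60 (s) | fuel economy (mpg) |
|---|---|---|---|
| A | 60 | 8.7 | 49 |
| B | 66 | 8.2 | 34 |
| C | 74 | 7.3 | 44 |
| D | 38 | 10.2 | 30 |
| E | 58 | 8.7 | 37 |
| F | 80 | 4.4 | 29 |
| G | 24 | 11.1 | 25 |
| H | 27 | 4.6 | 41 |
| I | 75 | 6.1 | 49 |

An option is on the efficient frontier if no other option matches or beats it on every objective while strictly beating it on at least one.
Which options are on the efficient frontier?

A: not dominated.
B: dominated by H (price 27≤66, 0-60 4.6≤8.2, fuel economy 41≥34).
C: not dominated.
D: dominated by H (price 27≤38, 0-60 4.6≤10.2, fuel economy 41≥30).
E: dominated by H (price 27≤58, 0-60 4.6≤8.7, fuel economy 41≥37).
F: not dominated (best 0-60).
G: not dominated (best price).
H: not dominated.
I: not dominated.

A, C, F, G, H, I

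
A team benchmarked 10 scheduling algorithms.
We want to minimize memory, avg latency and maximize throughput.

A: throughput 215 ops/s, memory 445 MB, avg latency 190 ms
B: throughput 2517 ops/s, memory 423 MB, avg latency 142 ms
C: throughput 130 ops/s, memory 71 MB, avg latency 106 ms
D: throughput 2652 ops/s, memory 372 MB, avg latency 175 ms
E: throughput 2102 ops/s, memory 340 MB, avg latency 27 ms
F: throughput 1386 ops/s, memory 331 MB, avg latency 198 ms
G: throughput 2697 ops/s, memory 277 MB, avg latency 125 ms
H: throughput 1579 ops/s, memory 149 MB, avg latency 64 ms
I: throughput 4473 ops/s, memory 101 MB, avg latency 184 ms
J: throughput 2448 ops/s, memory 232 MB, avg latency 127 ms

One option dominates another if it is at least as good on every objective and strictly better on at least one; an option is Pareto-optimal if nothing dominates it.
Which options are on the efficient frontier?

C, E, G, H, I, J

A: dominated by B (throughput 2517≥215, memory 423≤445, avg latency 142≤190).
B: dominated by G (throughput 2697≥2517, memory 277≤423, avg latency 125≤142).
C: not dominated (best memory).
D: dominated by G (throughput 2697≥2652, memory 277≤372, avg latency 125≤175).
E: not dominated (best avg latency).
F: dominated by G (throughput 2697≥1386, memory 277≤331, avg latency 125≤198).
G: not dominated.
H: not dominated.
I: not dominated (best throughput).
J: not dominated.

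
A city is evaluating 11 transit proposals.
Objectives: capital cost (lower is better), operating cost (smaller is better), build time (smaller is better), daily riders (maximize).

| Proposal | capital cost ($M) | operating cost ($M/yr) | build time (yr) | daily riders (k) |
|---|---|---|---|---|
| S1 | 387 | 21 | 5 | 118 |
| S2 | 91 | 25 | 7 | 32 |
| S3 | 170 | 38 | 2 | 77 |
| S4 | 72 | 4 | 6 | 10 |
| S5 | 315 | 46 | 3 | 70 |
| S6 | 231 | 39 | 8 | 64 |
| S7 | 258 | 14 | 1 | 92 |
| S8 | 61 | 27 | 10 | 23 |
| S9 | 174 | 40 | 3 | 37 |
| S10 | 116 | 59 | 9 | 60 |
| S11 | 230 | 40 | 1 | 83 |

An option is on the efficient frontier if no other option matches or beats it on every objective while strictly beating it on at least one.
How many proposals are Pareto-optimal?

S1: not dominated (best daily riders).
S2: not dominated.
S3: not dominated.
S4: not dominated (best operating cost).
S5: dominated by S3 (capital cost 170≤315, operating cost 38≤46, build time 2≤3, daily riders 77≥70).
S6: dominated by S3 (capital cost 170≤231, operating cost 38≤39, build time 2≤8, daily riders 77≥64).
S7: not dominated.
S8: not dominated (best capital cost).
S9: dominated by S3 (capital cost 170≤174, operating cost 38≤40, build time 2≤3, daily riders 77≥37).
S10: not dominated.
S11: not dominated.
Pareto-optimal: S1, S2, S3, S4, S7, S8, S10, S11 → 8.

8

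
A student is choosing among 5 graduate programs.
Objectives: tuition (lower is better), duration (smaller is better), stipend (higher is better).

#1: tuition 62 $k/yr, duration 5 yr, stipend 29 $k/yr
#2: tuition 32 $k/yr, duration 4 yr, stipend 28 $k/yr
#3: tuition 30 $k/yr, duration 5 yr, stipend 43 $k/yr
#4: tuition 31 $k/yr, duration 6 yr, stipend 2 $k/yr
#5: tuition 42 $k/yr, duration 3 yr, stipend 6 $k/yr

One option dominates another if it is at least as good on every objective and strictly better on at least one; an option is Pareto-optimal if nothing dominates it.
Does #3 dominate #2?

#3 vs #2: #3 is worse on duration (5 vs 4), so it does not dominate #2.

No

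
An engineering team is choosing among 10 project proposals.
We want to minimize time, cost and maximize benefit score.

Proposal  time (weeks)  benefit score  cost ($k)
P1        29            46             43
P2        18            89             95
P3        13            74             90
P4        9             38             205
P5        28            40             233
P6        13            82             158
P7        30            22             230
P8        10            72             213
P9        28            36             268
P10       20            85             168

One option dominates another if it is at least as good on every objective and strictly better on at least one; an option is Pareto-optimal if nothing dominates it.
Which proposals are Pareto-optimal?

P1: not dominated (best cost).
P2: not dominated (best benefit score).
P3: not dominated.
P4: not dominated (best time).
P5: dominated by P2 (time 18≤28, benefit score 89≥40, cost 95≤233).
P6: not dominated.
P7: dominated by P1 (time 29≤30, benefit score 46≥22, cost 43≤230).
P8: not dominated.
P9: dominated by P2 (time 18≤28, benefit score 89≥36, cost 95≤268).
P10: dominated by P2 (time 18≤20, benefit score 89≥85, cost 95≤168).

P1, P2, P3, P4, P6, P8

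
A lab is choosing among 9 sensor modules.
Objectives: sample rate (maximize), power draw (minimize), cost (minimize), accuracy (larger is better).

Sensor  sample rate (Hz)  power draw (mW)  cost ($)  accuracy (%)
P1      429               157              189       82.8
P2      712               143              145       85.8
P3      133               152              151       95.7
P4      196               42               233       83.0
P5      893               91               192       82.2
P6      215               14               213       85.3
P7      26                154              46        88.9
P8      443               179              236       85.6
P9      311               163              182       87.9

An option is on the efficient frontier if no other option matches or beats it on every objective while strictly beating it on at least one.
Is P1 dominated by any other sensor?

Yes

P2 vs P1: sample rate 712≥429, power draw 143≤157, cost 145≤189, accuracy 85.8≥82.8 — P2 is at least as good on every objective and strictly better on at least one, so P2 dominates P1.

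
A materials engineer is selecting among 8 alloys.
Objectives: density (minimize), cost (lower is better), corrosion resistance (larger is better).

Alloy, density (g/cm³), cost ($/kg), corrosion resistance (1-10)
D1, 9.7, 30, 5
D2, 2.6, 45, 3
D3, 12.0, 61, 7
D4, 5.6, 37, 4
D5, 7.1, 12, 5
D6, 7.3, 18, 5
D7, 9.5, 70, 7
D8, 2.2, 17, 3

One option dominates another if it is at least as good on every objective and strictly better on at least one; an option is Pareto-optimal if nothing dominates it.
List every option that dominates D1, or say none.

D5, D6

D5: density 7.1≤9.7, cost 12≤30, corrosion resistance 5≥5 — dominates D1.
D6: density 7.3≤9.7, cost 18≤30, corrosion resistance 5≥5 — dominates D1.
Others (D2, D3, D4, D7, D8) are each worse than D1 on at least one objective.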